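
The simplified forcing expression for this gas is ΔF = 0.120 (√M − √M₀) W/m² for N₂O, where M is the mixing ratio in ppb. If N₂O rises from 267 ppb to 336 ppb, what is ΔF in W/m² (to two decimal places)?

N₂O: 0.120 × (√336 − √267) = 0.120 × (18.3303 − 16.3401) = 0.120 × 1.9902 = 0.2388 W/m².

ΔF = 0.24 W/m²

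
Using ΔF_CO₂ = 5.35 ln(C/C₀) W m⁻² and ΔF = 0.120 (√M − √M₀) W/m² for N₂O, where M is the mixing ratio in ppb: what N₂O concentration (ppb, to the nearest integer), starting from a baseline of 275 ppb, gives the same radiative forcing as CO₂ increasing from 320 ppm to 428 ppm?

M ≈ 873 ppb

CO₂ forcing: 5.35 × ln(428/320) = 5.35 × 0.290802 = 1.55579 W/m².
Set 0.120(√M − √275) = 1.55579: √M = 1.55579/0.120 + √275 = 12.9649 + 16.5831 = 29.5480.
M = (29.5480)² = 873.08 ppb.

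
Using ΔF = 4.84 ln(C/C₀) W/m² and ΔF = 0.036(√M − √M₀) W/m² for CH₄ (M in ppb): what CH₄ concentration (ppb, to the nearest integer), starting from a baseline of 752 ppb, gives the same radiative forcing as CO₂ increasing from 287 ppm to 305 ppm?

CO₂ forcing: 4.84 × ln(305/287) = 4.84 × 0.060830 = 0.29442 W/m².
Set 0.036(√M − √752) = 0.29442: √M = 0.29442/0.036 + √752 = 8.1783 + 27.4226 = 35.6009.
M = (35.6009)² = 1267.42 ppb.

M ≈ 1267 ppb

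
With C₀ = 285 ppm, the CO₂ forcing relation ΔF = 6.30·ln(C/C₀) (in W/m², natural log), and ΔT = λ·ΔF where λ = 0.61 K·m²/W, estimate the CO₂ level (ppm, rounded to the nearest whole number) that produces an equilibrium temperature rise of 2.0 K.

Required forcing: ΔF = ΔT/λ = 2.0/0.61 = 3.2787 W/m².
Then ln(C/285) = ΔF/6.30 = 3.2787/6.30 = 0.52043.
So C = 285 × e^0.52043 = 285 × 1.68275 = 479.58 ppm.

C ≈ 480 ppm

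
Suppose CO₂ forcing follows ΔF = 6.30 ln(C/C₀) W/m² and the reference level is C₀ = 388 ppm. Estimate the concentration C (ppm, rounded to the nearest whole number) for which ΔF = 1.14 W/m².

C ≈ 465 ppm

Set 6.30 ln(C/388) = 1.14, so ln(C/388) = 1.14/6.30 = 0.18095.
Then C/388 = e^0.18095 = 1.19836, giving C = 388 × 1.19836 = 464.96 ppm.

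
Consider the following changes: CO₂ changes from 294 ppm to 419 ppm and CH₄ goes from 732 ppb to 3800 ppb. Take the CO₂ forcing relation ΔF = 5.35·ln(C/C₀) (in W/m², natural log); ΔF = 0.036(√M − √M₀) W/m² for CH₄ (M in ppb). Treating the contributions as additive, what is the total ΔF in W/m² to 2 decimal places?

ΔF = 3.14 W/m²

CO₂: 5.35 × ln(419/294) = 5.35 × ln(1.42517) = 5.35 × 0.35429 = 1.8955 W/m².
CH₄: 0.036 × (√3800 − √732) = 0.036 × (61.6441 − 27.0555) = 0.036 × 34.5886 = 1.2452 W/m².
Total ΔF = 1.8955 + 1.2452 = 3.1407 W/m².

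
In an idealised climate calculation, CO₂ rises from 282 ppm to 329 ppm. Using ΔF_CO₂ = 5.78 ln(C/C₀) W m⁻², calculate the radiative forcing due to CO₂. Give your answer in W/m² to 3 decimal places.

CO₂ absorption bands are partially saturated, so forcing scales with the logarithm of the concentration ratio.
CO₂: 5.78 × ln(329/282) = 5.78 × ln(1.16667) = 5.78 × 0.15415 = 0.8910 W/m².

ΔF = 0.891 W/m²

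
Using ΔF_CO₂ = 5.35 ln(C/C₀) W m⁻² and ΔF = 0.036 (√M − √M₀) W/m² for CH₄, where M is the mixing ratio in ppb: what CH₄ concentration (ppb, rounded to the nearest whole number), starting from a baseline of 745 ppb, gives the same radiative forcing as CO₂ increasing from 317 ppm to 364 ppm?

M ≈ 2289 ppb

CO₂ forcing: 5.35 × ln(364/317) = 5.35 × 0.138252 = 0.73965 W/m².
Set 0.036(√M − √745) = 0.73965: √M = 0.73965/0.036 + √745 = 20.5458 + 27.2947 = 47.8405.
M = (47.8405)² = 2288.71 ppb.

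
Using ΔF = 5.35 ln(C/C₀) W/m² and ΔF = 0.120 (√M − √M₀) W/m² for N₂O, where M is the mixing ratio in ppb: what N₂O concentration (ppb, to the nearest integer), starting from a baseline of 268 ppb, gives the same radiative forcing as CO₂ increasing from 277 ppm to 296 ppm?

M ≈ 374 ppb

CO₂ forcing: 5.35 × ln(296/277) = 5.35 × 0.066342 = 0.35493 W/m².
Set 0.120(√M − √268) = 0.35493: √M = 0.35493/0.120 + √268 = 2.9578 + 16.3707 = 19.3285.
M = (19.3285)² = 373.59 ppb.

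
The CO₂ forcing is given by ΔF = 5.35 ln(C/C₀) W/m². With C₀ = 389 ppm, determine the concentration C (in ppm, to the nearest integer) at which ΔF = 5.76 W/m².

C ≈ 1142 ppm

Set 5.35 ln(C/389) = 5.76, so ln(C/389) = 5.76/5.35 = 1.07664.
Then C/389 = e^1.07664 = 2.93480, giving C = 389 × 2.93480 = 1141.64 ppm.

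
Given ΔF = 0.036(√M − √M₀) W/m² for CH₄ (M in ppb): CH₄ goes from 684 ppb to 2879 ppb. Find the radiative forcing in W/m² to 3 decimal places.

ΔF = 0.990 W/m²

CH₄: 0.036 × (√2879 − √684) = 0.036 × (53.6563 − 26.1534) = 0.036 × 27.5029 = 0.9901 W/m².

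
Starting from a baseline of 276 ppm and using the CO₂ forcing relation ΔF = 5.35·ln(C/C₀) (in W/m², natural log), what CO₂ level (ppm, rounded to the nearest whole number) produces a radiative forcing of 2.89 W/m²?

C ≈ 474 ppm

Set 5.35 ln(C/276) = 2.89, so ln(C/276) = 2.89/5.35 = 0.54019.
Then C/276 = e^0.54019 = 1.71633, giving C = 276 × 1.71633 = 473.71 ppm.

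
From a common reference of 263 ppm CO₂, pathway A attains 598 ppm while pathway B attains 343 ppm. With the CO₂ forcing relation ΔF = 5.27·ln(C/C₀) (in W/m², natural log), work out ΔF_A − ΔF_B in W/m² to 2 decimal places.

ΔF_A = 5.27 ln(598/263) = 5.27 × 0.82144 = 4.3290 W/m².
ΔF_B = 5.27 ln(343/263) = 5.27 × 0.26558 = 1.3996 W/m².
Difference: 4.3290 − 1.3996 = 2.9294 W/m².
(Equivalently, ΔF_A − ΔF_B = 5.27 ln(598/343) = 5.27 × 0.55586 = 2.9294 W/m².)

ΔF_A − ΔF_B = 2.93 W/m²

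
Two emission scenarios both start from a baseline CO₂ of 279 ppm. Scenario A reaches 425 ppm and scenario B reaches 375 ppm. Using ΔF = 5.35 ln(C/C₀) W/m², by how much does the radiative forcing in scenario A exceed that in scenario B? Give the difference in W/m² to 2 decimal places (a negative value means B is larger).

ΔF_A − ΔF_B = 0.67 W/m²

ΔF_A = 5.35 ln(425/279) = 5.35 × 0.42088 = 2.2517 W/m².
ΔF_B = 5.35 ln(375/279) = 5.35 × 0.29571 = 1.5820 W/m².
Difference: 2.2517 − 1.5820 = 0.6697 W/m².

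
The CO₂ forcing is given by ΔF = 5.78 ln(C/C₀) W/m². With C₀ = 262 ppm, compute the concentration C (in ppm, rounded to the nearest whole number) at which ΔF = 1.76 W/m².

C ≈ 355 ppm

Set 5.78 ln(C/262) = 1.76, so ln(C/262) = 1.76/5.78 = 0.30450.
Then C/262 = e^0.30450 = 1.35595, giving C = 262 × 1.35595 = 355.26 ppm.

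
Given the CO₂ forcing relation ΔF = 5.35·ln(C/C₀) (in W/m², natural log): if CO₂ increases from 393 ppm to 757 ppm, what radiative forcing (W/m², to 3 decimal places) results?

CO₂: 5.35 × ln(757/393) = 5.35 × ln(1.92621) = 5.35 × 0.65555 = 3.5072 W/m².

ΔF = 3.507 W/m²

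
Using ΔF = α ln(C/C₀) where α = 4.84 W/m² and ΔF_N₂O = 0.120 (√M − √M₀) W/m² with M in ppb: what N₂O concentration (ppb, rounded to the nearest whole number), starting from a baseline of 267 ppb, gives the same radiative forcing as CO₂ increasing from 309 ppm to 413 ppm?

M ≈ 786 ppb

CO₂ forcing: 4.84 × ln(413/309) = 4.84 × 0.290106 = 1.40411 W/m².
Set 0.120(√M − √267) = 1.40411: √M = 1.40411/0.120 + √267 = 11.7009 + 16.3401 = 28.0410.
M = (28.0410)² = 786.30 ppb.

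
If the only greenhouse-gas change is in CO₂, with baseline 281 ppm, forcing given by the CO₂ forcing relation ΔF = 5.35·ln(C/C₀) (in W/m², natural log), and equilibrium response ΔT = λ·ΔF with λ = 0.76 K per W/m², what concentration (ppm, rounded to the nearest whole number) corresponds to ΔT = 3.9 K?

C ≈ 733 ppm

Required forcing: ΔF = ΔT/λ = 3.9/0.76 = 5.1316 W/m².
Then ln(C/281) = ΔF/5.35 = 5.1316/5.35 = 0.95918.
So C = 281 × e^0.95918 = 281 × 2.60956 = 733.29 ppm.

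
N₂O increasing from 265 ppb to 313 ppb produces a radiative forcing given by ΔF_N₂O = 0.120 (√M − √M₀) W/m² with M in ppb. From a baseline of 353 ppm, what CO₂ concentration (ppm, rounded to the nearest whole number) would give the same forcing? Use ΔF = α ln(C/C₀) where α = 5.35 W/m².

N₂O forcing: 0.120 × (√313 − √265) = 0.120 × (17.6918 − 16.2788) = 0.120 × 1.4130 = 0.16956 W/m².
Set 5.35 ln(C/353) = 0.16956: ln(C/353) = 0.16956/5.35 = 0.03169, so C = 353 × e^0.03169 = 353 × 1.03220 = 364.37 ppm.

C ≈ 364 ppm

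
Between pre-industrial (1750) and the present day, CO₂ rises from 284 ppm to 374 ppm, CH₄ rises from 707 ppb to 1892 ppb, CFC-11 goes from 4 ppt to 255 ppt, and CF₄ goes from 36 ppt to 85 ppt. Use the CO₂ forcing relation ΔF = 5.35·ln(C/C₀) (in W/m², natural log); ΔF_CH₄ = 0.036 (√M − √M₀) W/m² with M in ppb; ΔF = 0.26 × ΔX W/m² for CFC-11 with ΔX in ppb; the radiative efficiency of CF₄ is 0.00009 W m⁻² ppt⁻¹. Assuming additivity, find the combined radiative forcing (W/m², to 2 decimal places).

CO₂: 5.35 × ln(374/284) = 5.35 × ln(1.31690) = 5.35 × 0.27528 = 1.4727 W/m².
CH₄: 0.036 × (√1892 − √707) = 0.036 × (43.4971 − 26.5895) = 0.036 × 16.9076 = 0.6087 W/m².
CFC-11: Δ = 255 − 4 = 251 ppt = 0.251 ppb; ΔF = 0.26 × 0.251 = 0.0653 W/m².
CF₄: ΔF = 0.00009 × (85 − 36) = 0.00009 × 49 = 0.0044 W/m².
Total ΔF = 1.4727 + 0.6087 + 0.0653 + 0.0044 = 2.1511 W/m².

ΔF = 2.15 W/m²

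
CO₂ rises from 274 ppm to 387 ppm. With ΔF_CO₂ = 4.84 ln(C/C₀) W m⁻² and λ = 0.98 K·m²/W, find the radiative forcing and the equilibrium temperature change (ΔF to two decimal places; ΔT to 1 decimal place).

ΔF = 1.67 W/m²; ΔT = 1.6 K

CO₂: 4.84 × ln(387/274) = 4.84 × ln(1.41241) = 4.84 × 0.34530 = 1.6713 W/m².
ΔT = λ ΔF = 0.98 × 1.67 = 1.6366 K.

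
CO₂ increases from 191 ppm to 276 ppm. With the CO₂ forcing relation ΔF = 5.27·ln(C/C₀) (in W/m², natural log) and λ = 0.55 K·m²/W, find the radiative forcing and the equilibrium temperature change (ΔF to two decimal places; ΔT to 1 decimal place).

CO₂: 5.27 × ln(276/191) = 5.27 × ln(1.44503) = 5.27 × 0.36813 = 1.9400 W/m².
ΔT = λ ΔF = 0.55 × 1.94 = 1.0670 K.

ΔF = 1.94 W/m²; ΔT = 1.1 K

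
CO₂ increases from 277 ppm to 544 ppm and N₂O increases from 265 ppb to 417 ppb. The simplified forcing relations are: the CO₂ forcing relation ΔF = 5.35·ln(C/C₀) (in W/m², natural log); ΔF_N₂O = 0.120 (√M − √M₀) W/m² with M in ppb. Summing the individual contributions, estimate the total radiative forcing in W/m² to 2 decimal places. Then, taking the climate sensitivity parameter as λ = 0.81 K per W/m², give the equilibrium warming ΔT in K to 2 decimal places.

ΔF = 4.11 W/m²; ΔT = 3.33 K

CO₂: 5.35 × ln(544/277) = 5.35 × ln(1.96390) = 5.35 × 0.67493 = 3.6109 W/m².
N₂O: 0.120 × (√417 − √265) = 0.120 × (20.4206 − 16.2788) = 0.120 × 4.1418 = 0.4970 W/m².
Total ΔF = 3.6109 + 0.4970 = 4.1079 W/m².
ΔT = λ ΔF = 0.81 × 4.11 = 3.3291 K.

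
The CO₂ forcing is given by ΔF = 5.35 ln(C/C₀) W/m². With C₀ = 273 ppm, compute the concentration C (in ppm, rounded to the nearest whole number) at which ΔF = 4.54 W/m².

C ≈ 638 ppm

Set 5.35 ln(C/273) = 4.54, so ln(C/273) = 4.54/5.35 = 0.84860.
Then C/273 = e^0.84860 = 2.33637, giving C = 273 × 2.33637 = 637.83 ppm.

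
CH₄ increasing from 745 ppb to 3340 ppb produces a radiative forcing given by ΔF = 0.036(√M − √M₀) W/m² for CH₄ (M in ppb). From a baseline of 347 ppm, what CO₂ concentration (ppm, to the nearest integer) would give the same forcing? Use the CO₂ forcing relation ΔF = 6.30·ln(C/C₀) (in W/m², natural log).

CH₄ forcing: 0.036 × (√3340 − √745) = 0.036 × (57.7927 − 27.2947) = 0.036 × 30.4980 = 1.09793 W/m².
Set 6.30 ln(C/347) = 1.09793: ln(C/347) = 1.09793/6.30 = 0.17427, so C = 347 × e^0.17427 = 347 × 1.19038 = 413.06 ppm.

C ≈ 413 ppm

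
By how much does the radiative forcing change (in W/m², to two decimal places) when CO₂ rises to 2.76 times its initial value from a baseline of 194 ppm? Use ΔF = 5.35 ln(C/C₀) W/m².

ΔF = 5.35 × ln(2.76) = 5.35 × 1.01523 = 5.4315 W/m².

ΔF = 5.43 W/m²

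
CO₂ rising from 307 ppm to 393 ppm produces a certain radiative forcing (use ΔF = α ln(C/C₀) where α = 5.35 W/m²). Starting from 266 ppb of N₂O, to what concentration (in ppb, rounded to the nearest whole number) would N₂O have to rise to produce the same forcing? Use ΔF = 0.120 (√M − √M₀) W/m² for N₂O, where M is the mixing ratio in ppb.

M ≈ 746 ppb

CO₂ forcing: 5.35 × ln(393/307) = 5.35 × 0.246962 = 1.32125 W/m².
Set 0.120(√M − √266) = 1.32125: √M = 1.32125/0.120 + √266 = 11.0104 + 16.3095 = 27.3199.
M = (27.3199)² = 746.38 ppb.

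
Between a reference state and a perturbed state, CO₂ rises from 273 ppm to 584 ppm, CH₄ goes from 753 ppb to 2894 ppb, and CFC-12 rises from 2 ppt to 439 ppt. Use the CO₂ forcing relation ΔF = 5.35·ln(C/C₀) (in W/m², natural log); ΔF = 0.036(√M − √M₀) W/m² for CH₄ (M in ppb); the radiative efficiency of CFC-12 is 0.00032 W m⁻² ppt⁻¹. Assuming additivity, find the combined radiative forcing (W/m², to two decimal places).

ΔF = 5.16 W/m²

CO₂: 5.35 × ln(584/273) = 5.35 × ln(2.13919) = 5.35 × 0.76043 = 4.0683 W/m².
CH₄: 0.036 × (√2894 − √753) = 0.036 × (53.7959 − 27.4408) = 0.036 × 26.3551 = 0.9488 W/m².
CFC-12: ΔF = 0.00032 × (439 − 2) = 0.00032 × 437 = 0.1398 W/m².
Total ΔF = 4.0683 + 0.9488 + 0.1398 = 5.1569 W/m².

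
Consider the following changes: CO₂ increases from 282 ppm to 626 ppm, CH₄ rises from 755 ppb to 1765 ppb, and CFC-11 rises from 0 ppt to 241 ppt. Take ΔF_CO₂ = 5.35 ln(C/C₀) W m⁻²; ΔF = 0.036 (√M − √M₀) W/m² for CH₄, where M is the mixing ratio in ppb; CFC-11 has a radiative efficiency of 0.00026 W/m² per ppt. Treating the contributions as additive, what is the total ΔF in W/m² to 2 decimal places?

CO₂: 5.35 × ln(626/282) = 5.35 × ln(2.21986) = 5.35 × 0.79744 = 4.2663 W/m².
CH₄: 0.036 × (√1765 − √755) = 0.036 × (42.0119 − 27.4773) = 0.036 × 14.5346 = 0.5232 W/m².
CFC-11: ΔF = 0.00026 × (241 − 0) = 0.00026 × 241 = 0.0627 W/m².
Total ΔF = 4.2663 + 0.5232 + 0.0627 = 4.8522 W/m².

ΔF = 4.85 W/m²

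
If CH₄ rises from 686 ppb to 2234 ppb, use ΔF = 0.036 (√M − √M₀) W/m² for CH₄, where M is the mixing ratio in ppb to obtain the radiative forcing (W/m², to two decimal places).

CH₄: 0.036 × (√2234 − √686) = 0.036 × (47.2652 − 26.1916) = 0.036 × 21.0736 = 0.7586 W/m².

ΔF = 0.76 W/m²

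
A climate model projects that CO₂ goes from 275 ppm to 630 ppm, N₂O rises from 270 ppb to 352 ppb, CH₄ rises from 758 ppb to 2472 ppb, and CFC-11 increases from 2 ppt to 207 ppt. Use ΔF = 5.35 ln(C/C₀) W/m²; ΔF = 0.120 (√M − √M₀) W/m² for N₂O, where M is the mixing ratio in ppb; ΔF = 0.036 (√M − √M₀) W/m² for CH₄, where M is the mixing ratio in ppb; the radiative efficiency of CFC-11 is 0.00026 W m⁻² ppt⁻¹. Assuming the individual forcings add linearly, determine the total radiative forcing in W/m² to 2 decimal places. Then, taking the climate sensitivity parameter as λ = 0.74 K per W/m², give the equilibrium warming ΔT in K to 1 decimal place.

CO₂: 5.35 × ln(630/275) = 5.35 × ln(2.29091) = 5.35 × 0.82895 = 4.4349 W/m².
N₂O: 0.120 × (√352 − √270) = 0.120 × (18.7617 − 16.4317) = 0.120 × 2.3300 = 0.2796 W/m².
CH₄: 0.036 × (√2472 − √758) = 0.036 × (49.7192 − 27.5318) = 0.036 × 22.1874 = 0.7987 W/m².
CFC-11: ΔF = 0.00026 × (207 − 2) = 0.00026 × 205 = 0.0533 W/m².
Total ΔF = 4.4349 + 0.2796 + 0.7987 + 0.0533 = 5.5665 W/m².
ΔT = λ ΔF = 0.74 × 5.57 = 4.1218 K.

ΔF = 5.57 W/m²; ΔT = 4.1 K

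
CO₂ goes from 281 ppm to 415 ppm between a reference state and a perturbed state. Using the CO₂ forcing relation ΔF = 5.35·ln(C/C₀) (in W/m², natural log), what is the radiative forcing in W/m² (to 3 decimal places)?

CO₂: 5.35 × ln(415/281) = 5.35 × ln(1.47687) = 5.35 × 0.38992 = 2.0861 W/m².

ΔF = 2.086 W/m²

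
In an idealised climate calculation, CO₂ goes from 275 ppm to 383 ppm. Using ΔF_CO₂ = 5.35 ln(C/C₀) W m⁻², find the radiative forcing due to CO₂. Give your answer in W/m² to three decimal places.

ΔF = 1.772 W/m²

CO₂ absorption bands are partially saturated, so forcing scales with the logarithm of the concentration ratio.
CO₂: 5.35 × ln(383/275) = 5.35 × ln(1.39273) = 5.35 × 0.33127 = 1.7723 W/m².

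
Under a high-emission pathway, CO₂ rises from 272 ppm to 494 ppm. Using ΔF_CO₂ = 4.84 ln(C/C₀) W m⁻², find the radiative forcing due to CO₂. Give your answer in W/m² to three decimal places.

ΔF = 2.888 W/m²

CO₂: 4.84 × ln(494/272) = 4.84 × ln(1.81618) = 4.84 × 0.59674 = 2.8882 W/m².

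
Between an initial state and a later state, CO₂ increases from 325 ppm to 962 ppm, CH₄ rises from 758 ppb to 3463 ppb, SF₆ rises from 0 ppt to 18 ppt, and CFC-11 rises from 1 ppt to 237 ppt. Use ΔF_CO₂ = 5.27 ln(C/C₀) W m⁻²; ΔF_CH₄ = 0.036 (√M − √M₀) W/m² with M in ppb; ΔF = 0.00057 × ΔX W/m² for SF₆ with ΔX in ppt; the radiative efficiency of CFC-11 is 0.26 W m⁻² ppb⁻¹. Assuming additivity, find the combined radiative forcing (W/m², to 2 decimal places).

ΔF = 6.92 W/m²

CO₂: 5.27 × ln(962/325) = 5.27 × ln(2.96000) = 5.27 × 1.08519 = 5.7190 W/m².
CH₄: 0.036 × (√3463 − √758) = 0.036 × (58.8473 − 27.5318) = 0.036 × 31.3155 = 1.1274 W/m².
SF₆: ΔF = 0.00057 × (18 − 0) = 0.00057 × 18 = 0.0103 W/m².
CFC-11: Δ = 237 − 1 = 236 ppt = 0.236 ppb; ΔF = 0.26 × 0.236 = 0.0614 W/m².
Total ΔF = 5.7190 + 1.1274 + 0.0103 + 0.0614 = 6.9181 W/m².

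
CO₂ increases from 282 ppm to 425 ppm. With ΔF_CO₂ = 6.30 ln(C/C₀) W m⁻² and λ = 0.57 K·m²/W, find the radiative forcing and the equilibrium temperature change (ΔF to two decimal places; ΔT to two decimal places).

CO₂: 6.30 × ln(425/282) = 6.30 × ln(1.50709) = 6.30 × 0.41018 = 2.5841 W/m².
ΔT = λ ΔF = 0.57 × 2.58 = 1.4706 K.

ΔF = 2.58 W/m²; ΔT = 1.47 K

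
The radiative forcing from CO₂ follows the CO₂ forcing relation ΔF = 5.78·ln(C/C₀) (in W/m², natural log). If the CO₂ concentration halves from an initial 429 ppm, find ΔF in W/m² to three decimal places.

Because the forcing depends only on the ratio C/C₀, the initial concentration does not enter.
ΔF = 5.78 × ln(0.5) = 5.78 × -0.69315 = -4.0064 W/m².

ΔF = -4.006 W/m²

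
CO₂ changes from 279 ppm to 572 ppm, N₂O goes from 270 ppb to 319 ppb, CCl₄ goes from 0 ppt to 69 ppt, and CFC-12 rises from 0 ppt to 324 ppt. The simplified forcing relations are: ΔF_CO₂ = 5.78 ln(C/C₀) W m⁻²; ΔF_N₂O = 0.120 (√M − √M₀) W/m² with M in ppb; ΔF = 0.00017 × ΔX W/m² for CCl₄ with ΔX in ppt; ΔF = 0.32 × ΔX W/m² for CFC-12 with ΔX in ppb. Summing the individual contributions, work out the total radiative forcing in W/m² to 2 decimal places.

ΔF = 4.44 W/m²

CO₂: 5.78 × ln(572/279) = 5.78 × ln(2.05018) = 5.78 × 0.71793 = 4.1496 W/m².
N₂O: 0.120 × (√319 − √270) = 0.120 × (17.8606 − 16.4317) = 0.120 × 1.4289 = 0.1715 W/m².
CCl₄: ΔF = 0.00017 × (69 − 0) = 0.00017 × 69 = 0.0117 W/m².
CFC-12: Δ = 324 − 0 = 324 ppt = 0.324 ppb; ΔF = 0.32 × 0.324 = 0.1037 W/m².
Total ΔF = 4.1496 + 0.1715 + 0.0117 + 0.1037 = 4.4365 W/m².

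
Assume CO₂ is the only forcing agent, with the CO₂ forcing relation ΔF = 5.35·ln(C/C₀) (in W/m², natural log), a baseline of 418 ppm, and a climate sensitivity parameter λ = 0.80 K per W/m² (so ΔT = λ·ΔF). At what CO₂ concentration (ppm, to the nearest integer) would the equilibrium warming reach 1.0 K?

C ≈ 528 ppm

Required forcing: ΔF = ΔT/λ = 1.0/0.80 = 1.2500 W/m².
Then ln(C/418) = ΔF/5.35 = 1.2500/5.35 = 0.23364.
So C = 418 × e^0.23364 = 418 × 1.26319 = 528.01 ppm.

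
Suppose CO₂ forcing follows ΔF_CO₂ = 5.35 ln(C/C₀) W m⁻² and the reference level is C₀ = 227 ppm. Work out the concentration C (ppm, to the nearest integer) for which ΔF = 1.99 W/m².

Set 5.35 ln(C/227) = 1.99, so ln(C/227) = 1.99/5.35 = 0.37196.
Then C/227 = e^0.37196 = 1.45057, giving C = 227 × 1.45057 = 329.28 ppm.

C ≈ 329 ppm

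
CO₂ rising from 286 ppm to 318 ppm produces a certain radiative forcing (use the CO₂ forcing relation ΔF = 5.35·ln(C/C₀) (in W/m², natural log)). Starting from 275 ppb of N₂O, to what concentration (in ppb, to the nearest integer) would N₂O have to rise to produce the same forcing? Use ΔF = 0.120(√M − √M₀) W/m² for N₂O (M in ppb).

CO₂ forcing: 5.35 × ln(318/286) = 5.35 × 0.106060 = 0.56742 W/m².
Set 0.120(√M − √275) = 0.56742: √M = 0.56742/0.120 + √275 = 4.7285 + 16.5831 = 21.3116.
M = (21.3116)² = 454.18 ppb.

M ≈ 454 ppb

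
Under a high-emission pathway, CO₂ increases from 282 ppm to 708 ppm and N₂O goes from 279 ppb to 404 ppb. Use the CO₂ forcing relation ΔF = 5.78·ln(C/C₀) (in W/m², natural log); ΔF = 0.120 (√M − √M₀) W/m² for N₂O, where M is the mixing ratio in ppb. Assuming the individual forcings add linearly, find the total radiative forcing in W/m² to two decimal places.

CO₂: 5.78 × ln(708/282) = 5.78 × ln(2.51064) = 5.78 × 0.92054 = 5.3207 W/m².
N₂O: 0.120 × (√404 − √279) = 0.120 × (20.0998 − 16.7033) = 0.120 × 3.3965 = 0.4076 W/m².
Total ΔF = 5.3207 + 0.4076 = 5.7283 W/m².

ΔF = 5.73 W/m²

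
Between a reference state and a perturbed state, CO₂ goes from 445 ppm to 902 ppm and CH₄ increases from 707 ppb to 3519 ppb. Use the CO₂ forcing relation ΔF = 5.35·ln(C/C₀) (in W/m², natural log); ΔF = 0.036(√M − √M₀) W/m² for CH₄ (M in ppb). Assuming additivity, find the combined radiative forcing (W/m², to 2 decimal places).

ΔF = 4.96 W/m²

CO₂: 5.35 × ln(902/445) = 5.35 × ln(2.02697) = 5.35 × 0.70654 = 3.7800 W/m².
CH₄: 0.036 × (√3519 − √707) = 0.036 × (59.3212 − 26.5895) = 0.036 × 32.7317 = 1.1783 W/m².
Total ΔF = 3.7800 + 1.1783 = 4.9583 W/m².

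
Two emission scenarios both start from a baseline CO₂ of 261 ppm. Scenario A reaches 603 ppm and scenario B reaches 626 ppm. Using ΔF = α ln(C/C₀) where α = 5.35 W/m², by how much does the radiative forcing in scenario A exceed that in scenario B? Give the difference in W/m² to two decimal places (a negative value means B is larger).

ΔF_A − ΔF_B = -0.20 W/m²

ΔF_A = 5.35 ln(603/261) = 5.35 × 0.83740 = 4.4801 W/m².
ΔF_B = 5.35 ln(626/261) = 5.35 × 0.87483 = 4.6803 W/m².
Difference: 4.4801 − 4.6803 = -0.2002 W/m².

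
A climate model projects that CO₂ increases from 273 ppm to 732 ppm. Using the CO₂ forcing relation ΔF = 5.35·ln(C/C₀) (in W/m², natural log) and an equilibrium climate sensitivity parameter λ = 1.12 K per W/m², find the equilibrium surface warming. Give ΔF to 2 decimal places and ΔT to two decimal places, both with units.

ΔF = 5.28 W/m²; ΔT = 5.91 K

CO₂: 5.35 × ln(732/273) = 5.35 × ln(2.68132) = 5.35 × 0.98631 = 5.2768 W/m².
ΔT = λ ΔF = 1.12 × 5.28 = 5.9136 K.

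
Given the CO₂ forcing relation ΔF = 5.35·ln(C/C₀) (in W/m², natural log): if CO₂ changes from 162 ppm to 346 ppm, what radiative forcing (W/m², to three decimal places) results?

CO₂ absorption bands are partially saturated, so forcing scales with the logarithm of the concentration ratio.
CO₂: 5.35 × ln(346/162) = 5.35 × ln(2.13580) = 5.35 × 0.75884 = 4.0598 W/m².

ΔF = 4.060 W/m²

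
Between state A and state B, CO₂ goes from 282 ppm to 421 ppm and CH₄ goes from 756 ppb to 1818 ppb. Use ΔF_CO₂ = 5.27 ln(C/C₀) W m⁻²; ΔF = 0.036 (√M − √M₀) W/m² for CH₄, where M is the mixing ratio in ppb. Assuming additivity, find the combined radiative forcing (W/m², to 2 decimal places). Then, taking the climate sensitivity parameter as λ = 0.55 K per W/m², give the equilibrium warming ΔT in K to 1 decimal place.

CO₂: 5.27 × ln(421/282) = 5.27 × ln(1.49291) = 5.27 × 0.40073 = 2.1118 W/m².
CH₄: 0.036 × (√1818 − √756) = 0.036 × (42.6380 − 27.4955) = 0.036 × 15.1425 = 0.5451 W/m².
Total ΔF = 2.1118 + 0.5451 = 2.6569 W/m².
ΔT = λ ΔF = 0.55 × 2.66 = 1.4630 K.

ΔF = 2.66 W/m²; ΔT = 1.5 K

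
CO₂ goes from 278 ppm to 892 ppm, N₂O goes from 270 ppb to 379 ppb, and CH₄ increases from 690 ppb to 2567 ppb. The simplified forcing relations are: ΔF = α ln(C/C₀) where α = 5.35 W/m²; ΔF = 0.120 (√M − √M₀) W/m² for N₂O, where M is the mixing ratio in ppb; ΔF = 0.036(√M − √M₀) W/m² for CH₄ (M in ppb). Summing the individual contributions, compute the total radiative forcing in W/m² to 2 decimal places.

ΔF = 7.48 W/m²

CO₂: 5.35 × ln(892/278) = 5.35 × ln(3.20863) = 5.35 × 1.16584 = 6.2372 W/m².
N₂O: 0.120 × (√379 − √270) = 0.120 × (19.4679 − 16.4317) = 0.120 × 3.0362 = 0.3643 W/m².
CH₄: 0.036 × (√2567 − √690) = 0.036 × (50.6656 − 26.2679) = 0.036 × 24.3977 = 0.8783 W/m².
Total ΔF = 6.2372 + 0.3643 + 0.8783 = 7.4798 W/m².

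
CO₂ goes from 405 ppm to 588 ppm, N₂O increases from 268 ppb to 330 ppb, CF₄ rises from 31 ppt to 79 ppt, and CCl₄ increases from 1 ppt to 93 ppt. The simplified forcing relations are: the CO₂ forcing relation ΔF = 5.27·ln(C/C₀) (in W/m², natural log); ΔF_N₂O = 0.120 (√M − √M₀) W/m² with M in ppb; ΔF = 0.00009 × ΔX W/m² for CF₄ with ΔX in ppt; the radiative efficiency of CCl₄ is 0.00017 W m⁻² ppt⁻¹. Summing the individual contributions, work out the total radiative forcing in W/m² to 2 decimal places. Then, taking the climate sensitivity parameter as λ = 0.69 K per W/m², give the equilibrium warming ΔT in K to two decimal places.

ΔF = 2.20 W/m²; ΔT = 1.52 K

CO₂: 5.27 × ln(588/405) = 5.27 × ln(1.45185) = 5.27 × 0.37284 = 1.9649 W/m².
N₂O: 0.120 × (√330 − √268) = 0.120 × (18.1659 − 16.3707) = 0.120 × 1.7952 = 0.2154 W/m².
CF₄: ΔF = 0.00009 × (79 − 31) = 0.00009 × 48 = 0.0043 W/m².
CCl₄: ΔF = 0.00017 × (93 − 1) = 0.00017 × 92 = 0.0156 W/m².
Total ΔF = 1.9649 + 0.2154 + 0.0043 + 0.0156 = 2.2002 W/m².
ΔT = λ ΔF = 0.69 × 2.20 = 1.5180 K.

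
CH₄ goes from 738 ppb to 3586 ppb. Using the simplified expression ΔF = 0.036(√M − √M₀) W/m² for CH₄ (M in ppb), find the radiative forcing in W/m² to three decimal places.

CH₄: 0.036 × (√3586 − √738) = 0.036 × (59.8832 − 27.1662) = 0.036 × 32.7170 = 1.1778 W/m².

ΔF = 1.178 W/m²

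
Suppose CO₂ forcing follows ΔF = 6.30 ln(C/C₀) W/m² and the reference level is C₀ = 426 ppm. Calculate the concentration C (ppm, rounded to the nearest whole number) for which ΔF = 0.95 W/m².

C ≈ 495 ppm

Set 6.30 ln(C/426) = 0.95, so ln(C/426) = 0.95/6.30 = 0.15079.
Then C/426 = e^0.15079 = 1.16275, giving C = 426 × 1.16275 = 495.33 ppm.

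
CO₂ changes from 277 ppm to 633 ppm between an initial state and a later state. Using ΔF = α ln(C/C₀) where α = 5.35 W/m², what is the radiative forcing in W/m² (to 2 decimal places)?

CO₂ absorption bands are partially saturated, so forcing scales with the logarithm of the concentration ratio.
CO₂: 5.35 × ln(633/277) = 5.35 × ln(2.28520) = 5.35 × 0.82645 = 4.4215 W/m².

ΔF = 4.42 W/m²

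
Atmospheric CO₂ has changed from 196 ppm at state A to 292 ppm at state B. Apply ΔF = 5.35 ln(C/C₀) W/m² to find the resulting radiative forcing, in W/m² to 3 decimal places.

CO₂: 5.35 × ln(292/196) = 5.35 × ln(1.48980) = 5.35 × 0.39864 = 2.1327 W/m².

ΔF = 2.133 W/m²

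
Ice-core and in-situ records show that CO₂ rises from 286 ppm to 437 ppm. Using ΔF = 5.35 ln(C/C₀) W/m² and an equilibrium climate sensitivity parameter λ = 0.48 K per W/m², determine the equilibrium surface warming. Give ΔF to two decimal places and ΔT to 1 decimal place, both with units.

ΔF = 2.27 W/m²; ΔT = 1.1 K

CO₂: 5.35 × ln(437/286) = 5.35 × ln(1.52797) = 5.35 × 0.42394 = 2.2681 W/m².
ΔT = λ ΔF = 0.48 × 2.27 = 1.0896 K.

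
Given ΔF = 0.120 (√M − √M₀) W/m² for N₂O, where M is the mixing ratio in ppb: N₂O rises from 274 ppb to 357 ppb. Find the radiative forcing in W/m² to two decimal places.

ΔF = 0.28 W/m²

N₂O: 0.120 × (√357 − √274) = 0.120 × (18.8944 − 16.5529) = 0.120 × 2.3415 = 0.2810 W/m².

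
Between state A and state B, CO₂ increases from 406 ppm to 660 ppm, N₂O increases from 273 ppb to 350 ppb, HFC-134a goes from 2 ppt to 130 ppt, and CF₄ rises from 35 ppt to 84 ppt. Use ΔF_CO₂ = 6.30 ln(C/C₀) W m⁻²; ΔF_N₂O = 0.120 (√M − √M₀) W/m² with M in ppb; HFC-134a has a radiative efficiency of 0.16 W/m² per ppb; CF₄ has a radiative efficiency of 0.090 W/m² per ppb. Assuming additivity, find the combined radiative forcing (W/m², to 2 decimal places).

CO₂: 6.30 × ln(660/406) = 6.30 × ln(1.62562) = 6.30 × 0.48589 = 3.0611 W/m².
N₂O: 0.120 × (√350 − √273) = 0.120 × (18.7083 − 16.5227) = 0.120 × 2.1856 = 0.2623 W/m².
HFC-134a: Δ = 130 − 2 = 128 ppt = 0.128 ppb; ΔF = 0.16 × 0.128 = 0.0205 W/m².
CF₄: Δ = 84 − 35 = 49 ppt = 0.049 ppb; ΔF = 0.090 × 0.049 = 0.0044 W/m².
Total ΔF = 3.0611 + 0.2623 + 0.0205 + 0.0044 = 3.3483 W/m².

ΔF = 3.35 W/m²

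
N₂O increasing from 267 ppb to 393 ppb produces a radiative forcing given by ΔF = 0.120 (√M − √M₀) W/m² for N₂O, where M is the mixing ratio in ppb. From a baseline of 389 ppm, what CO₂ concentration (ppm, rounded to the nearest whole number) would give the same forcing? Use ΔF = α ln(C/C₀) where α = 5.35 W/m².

N₂O forcing: 0.120 × (√393 − √267) = 0.120 × (19.8242 − 16.3401) = 0.120 × 3.4841 = 0.41809 W/m².
Set 5.35 ln(C/389) = 0.41809: ln(C/389) = 0.41809/5.35 = 0.07815, so C = 389 × e^0.07815 = 389 × 1.08128 = 420.62 ppm.

C ≈ 421 ppm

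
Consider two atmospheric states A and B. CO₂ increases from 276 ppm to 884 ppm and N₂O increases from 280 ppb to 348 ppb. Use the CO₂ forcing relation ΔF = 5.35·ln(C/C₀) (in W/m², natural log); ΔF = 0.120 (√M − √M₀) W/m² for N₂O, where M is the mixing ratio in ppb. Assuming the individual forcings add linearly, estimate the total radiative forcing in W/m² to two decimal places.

CO₂: 5.35 × ln(884/276) = 5.35 × ln(3.20290) = 5.35 × 1.16406 = 6.2277 W/m².
N₂O: 0.120 × (√348 − √280) = 0.120 × (18.6548 − 16.7332) = 0.120 × 1.9216 = 0.2306 W/m².
Total ΔF = 6.2277 + 0.2306 = 6.4583 W/m².

ΔF = 6.46 W/m²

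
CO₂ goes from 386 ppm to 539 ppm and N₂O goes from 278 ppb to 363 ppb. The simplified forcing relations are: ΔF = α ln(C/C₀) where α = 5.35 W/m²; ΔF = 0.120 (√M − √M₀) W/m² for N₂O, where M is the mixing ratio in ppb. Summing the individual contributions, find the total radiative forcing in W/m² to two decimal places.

ΔF = 2.07 W/m²

CO₂: 5.35 × ln(539/386) = 5.35 × ln(1.39637) = 5.35 × 0.33388 = 1.7863 W/m².
N₂O: 0.120 × (√363 − √278) = 0.120 × (19.0526 − 16.6733) = 0.120 × 2.3793 = 0.2855 W/m².
Total ΔF = 1.7863 + 0.2855 = 2.0718 W/m².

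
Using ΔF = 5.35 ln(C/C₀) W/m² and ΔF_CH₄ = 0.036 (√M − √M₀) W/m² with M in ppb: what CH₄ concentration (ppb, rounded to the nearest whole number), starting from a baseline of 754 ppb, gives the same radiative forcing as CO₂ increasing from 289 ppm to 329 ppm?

CO₂ forcing: 5.35 × ln(329/289) = 5.35 × 0.129631 = 0.69353 W/m².
Set 0.036(√M − √754) = 0.69353: √M = 0.69353/0.036 + √754 = 19.2647 + 27.4591 = 46.7238.
M = (46.7238)² = 2183.11 ppb.

M ≈ 2183 ppb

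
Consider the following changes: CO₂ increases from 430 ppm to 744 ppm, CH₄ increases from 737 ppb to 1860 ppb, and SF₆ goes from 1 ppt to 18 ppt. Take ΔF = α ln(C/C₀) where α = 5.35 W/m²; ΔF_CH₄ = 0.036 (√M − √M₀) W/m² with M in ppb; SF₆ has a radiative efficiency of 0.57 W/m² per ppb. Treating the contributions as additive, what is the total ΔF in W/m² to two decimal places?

CO₂: 5.35 × ln(744/430) = 5.35 × ln(1.73023) = 5.35 × 0.54825 = 2.9331 W/m².
CH₄: 0.036 × (√1860 − √737) = 0.036 × (43.1277 − 27.1477) = 0.036 × 15.9800 = 0.5753 W/m².
SF₆: Δ = 18 − 1 = 17 ppt = 0.017 ppb; ΔF = 0.57 × 0.017 = 0.0097 W/m².
Total ΔF = 2.9331 + 0.5753 + 0.0097 = 3.5181 W/m².

ΔF = 3.52 W/m²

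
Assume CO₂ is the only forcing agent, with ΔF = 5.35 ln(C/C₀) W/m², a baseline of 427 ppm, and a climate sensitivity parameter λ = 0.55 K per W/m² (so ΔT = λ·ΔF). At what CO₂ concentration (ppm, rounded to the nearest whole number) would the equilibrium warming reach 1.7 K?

C ≈ 761 ppm

Required forcing: ΔF = ΔT/λ = 1.7/0.55 = 3.0909 W/m².
Then ln(C/427) = ΔF/5.35 = 3.0909/5.35 = 0.57774.
So C = 427 × e^0.57774 = 427 × 1.78201 = 760.92 ppm.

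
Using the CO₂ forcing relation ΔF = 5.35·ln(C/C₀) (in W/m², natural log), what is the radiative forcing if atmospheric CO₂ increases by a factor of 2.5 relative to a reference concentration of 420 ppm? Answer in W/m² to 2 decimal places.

ΔF = 4.90 W/m²

Because the forcing depends only on the ratio C/C₀, the initial concentration does not enter.
ΔF = 5.35 × ln(2.5) = 5.35 × 0.91629 = 4.9022 W/m².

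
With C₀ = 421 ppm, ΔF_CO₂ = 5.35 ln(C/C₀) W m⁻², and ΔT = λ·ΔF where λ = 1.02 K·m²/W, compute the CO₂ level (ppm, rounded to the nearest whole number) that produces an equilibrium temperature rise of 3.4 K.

C ≈ 785 ppm

Required forcing: ΔF = ΔT/λ = 3.4/1.02 = 3.3333 W/m².
Then ln(C/421) = ΔF/5.35 = 3.3333/5.35 = 0.62305.
So C = 421 × e^0.62305 = 421 × 1.86461 = 785.00 ppm.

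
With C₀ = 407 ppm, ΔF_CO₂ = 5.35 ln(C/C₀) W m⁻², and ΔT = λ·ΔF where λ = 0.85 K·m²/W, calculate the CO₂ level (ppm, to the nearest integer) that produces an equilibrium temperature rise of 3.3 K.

Required forcing: ΔF = ΔT/λ = 3.3/0.85 = 3.8824 W/m².
Then ln(C/407) = ΔF/5.35 = 3.8824/5.35 = 0.72568.
So C = 407 × e^0.72568 = 407 × 2.06614 = 840.92 ppm.

C ≈ 841 ppm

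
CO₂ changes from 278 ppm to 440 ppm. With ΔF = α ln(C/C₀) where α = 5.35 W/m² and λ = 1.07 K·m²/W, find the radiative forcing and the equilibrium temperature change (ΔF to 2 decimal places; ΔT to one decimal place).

ΔF = 2.46 W/m²; ΔT = 2.6 K

CO₂: 5.35 × ln(440/278) = 5.35 × ln(1.58273) = 5.35 × 0.45915 = 2.4565 W/m².
ΔT = λ ΔF = 1.07 × 2.46 = 2.6322 K.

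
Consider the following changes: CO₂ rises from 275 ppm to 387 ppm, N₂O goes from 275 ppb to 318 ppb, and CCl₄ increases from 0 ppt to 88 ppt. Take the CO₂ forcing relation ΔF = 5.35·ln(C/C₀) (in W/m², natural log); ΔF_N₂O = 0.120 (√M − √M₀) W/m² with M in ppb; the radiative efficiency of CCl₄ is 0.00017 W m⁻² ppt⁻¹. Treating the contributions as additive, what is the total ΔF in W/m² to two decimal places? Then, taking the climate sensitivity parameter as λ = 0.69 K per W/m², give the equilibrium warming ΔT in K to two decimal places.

CO₂: 5.35 × ln(387/275) = 5.35 × ln(1.40727) = 5.35 × 0.34165 = 1.8278 W/m².
N₂O: 0.120 × (√318 − √275) = 0.120 × (17.8326 − 16.5831) = 0.120 × 1.2495 = 0.1499 W/m².
CCl₄: ΔF = 0.00017 × (88 − 0) = 0.00017 × 88 = 0.0150 W/m².
Total ΔF = 1.8278 + 0.1499 + 0.0150 = 1.9927 W/m².
ΔT = λ ΔF = 0.69 × 1.99 = 1.3731 K.

ΔF = 1.99 W/m²; ΔT = 1.37 K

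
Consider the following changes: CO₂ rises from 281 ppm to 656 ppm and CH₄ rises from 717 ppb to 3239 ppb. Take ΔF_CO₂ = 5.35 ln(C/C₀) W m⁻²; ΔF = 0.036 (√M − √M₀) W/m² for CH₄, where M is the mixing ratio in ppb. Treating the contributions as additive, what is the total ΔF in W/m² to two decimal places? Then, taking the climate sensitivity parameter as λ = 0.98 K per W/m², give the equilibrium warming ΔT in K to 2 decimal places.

CO₂: 5.35 × ln(656/281) = 5.35 × ln(2.33452) = 5.35 × 0.84781 = 4.5358 W/m².
CH₄: 0.036 × (√3239 − √717) = 0.036 × (56.9122 − 26.7769) = 0.036 × 30.1353 = 1.0849 W/m².
Total ΔF = 4.5358 + 1.0849 = 5.6207 W/m².
ΔT = λ ΔF = 0.98 × 5.62 = 5.5076 K.

ΔF = 5.62 W/m²; ΔT = 5.51 K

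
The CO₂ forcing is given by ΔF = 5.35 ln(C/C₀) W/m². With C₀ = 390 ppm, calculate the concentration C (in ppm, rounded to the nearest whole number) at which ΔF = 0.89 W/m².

C ≈ 461 ppm

Set 5.35 ln(C/390) = 0.89, so ln(C/390) = 0.89/5.35 = 0.16636.
Then C/390 = e^0.16636 = 1.18100, giving C = 390 × 1.18100 = 460.59 ppm.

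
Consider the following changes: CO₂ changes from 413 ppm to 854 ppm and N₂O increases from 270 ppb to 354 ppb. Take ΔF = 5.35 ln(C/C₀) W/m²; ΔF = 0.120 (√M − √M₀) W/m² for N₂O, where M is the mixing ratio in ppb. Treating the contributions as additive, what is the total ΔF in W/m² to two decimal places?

ΔF = 4.17 W/m²

CO₂: 5.35 × ln(854/413) = 5.35 × ln(2.06780) = 5.35 × 0.72649 = 3.8867 W/m².
N₂O: 0.120 × (√354 − √270) = 0.120 × (18.8149 − 16.4317) = 0.120 × 2.3832 = 0.2860 W/m².
Total ΔF = 3.8867 + 0.2860 = 4.1727 W/m².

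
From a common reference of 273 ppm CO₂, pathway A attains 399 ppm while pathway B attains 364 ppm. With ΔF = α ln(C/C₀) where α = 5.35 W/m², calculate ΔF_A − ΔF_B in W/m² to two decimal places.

ΔF_A − ΔF_B = 0.49 W/m²

ΔF_A = 5.35 ln(399/273) = 5.35 × 0.37949 = 2.0303 W/m².
ΔF_B = 5.35 ln(364/273) = 5.35 × 0.28768 = 1.5391 W/m².
Difference: 2.0303 − 1.5391 = 0.4912 W/m².
(Equivalently, ΔF_A − ΔF_B = 5.35 ln(399/364) = 5.35 × 0.09181 = 0.4912 W/m².)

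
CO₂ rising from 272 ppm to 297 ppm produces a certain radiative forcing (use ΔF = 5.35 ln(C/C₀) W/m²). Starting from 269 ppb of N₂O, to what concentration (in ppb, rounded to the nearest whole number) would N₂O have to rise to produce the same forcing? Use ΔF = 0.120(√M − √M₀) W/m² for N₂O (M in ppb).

M ≈ 413 ppb

CO₂ forcing: 5.35 × ln(297/272) = 5.35 × 0.087930 = 0.47043 W/m².
Set 0.120(√M − √269) = 0.47043: √M = 0.47043/0.120 + √269 = 3.9203 + 16.4012 = 20.3215.
M = (20.3215)² = 412.96 ppb.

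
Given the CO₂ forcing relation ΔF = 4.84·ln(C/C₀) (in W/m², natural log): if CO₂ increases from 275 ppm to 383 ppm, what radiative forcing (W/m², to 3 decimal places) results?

ΔF = 1.603 W/m²

CO₂: 4.84 × ln(383/275) = 4.84 × ln(1.39273) = 4.84 × 0.33127 = 1.6033 W/m².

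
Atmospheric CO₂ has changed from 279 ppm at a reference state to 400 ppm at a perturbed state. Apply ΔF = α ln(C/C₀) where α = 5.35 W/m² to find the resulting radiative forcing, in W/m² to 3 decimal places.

CO₂ absorption bands are partially saturated, so forcing scales with the logarithm of the concentration ratio.
CO₂: 5.35 × ln(400/279) = 5.35 × ln(1.43369) = 5.35 × 0.36025 = 1.9273 W/m².

ΔF = 1.927 W/m²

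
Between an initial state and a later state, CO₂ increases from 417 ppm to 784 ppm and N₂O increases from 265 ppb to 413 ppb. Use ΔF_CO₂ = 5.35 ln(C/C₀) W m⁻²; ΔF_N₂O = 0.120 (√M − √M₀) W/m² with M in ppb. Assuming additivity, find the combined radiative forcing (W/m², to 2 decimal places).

ΔF = 3.86 W/m²

CO₂: 5.35 × ln(784/417) = 5.35 × ln(1.88010) = 5.35 × 0.63132 = 3.3776 W/m².
N₂O: 0.120 × (√413 − √265) = 0.120 × (20.3224 − 16.2788) = 0.120 × 4.0436 = 0.4852 W/m².
Total ΔF = 3.3776 + 0.4852 = 3.8628 W/m².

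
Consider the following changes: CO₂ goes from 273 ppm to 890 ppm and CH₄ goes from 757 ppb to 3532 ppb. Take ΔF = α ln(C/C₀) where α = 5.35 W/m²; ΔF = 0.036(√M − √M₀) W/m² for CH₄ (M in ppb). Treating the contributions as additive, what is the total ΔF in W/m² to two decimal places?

CO₂: 5.35 × ln(890/273) = 5.35 × ln(3.26007) = 5.35 × 1.18175 = 6.3224 W/m².
CH₄: 0.036 × (√3532 − √757) = 0.036 × (59.4306 − 27.5136) = 0.036 × 31.9170 = 1.1490 W/m².
Total ΔF = 6.3224 + 1.1490 = 7.4714 W/m².

ΔF = 7.47 W/m²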